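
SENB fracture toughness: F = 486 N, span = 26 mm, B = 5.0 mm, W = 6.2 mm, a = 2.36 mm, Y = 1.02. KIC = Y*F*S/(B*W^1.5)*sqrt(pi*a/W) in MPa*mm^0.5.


KIC = 1.02*486*26/(5.0*6.2^1.5)*sqrt(pi*2.36/6.2) = 182.59

182.59


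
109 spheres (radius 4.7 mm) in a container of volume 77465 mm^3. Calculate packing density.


V_sphere = 4/3*pi*4.7^3 = 434.8928 mm^3
Total V = 109*434.8928 = 47403.3152 mm^3
PD = 47403.3152 / 77465 = 0.612

0.612


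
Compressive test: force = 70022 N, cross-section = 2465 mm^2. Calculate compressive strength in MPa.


CS = 70022 / 2465 = 28.4 MPa

28.4


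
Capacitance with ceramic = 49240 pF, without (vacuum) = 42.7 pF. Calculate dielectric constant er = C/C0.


er = 49240 / 42.7 = 1153.16

1153.16


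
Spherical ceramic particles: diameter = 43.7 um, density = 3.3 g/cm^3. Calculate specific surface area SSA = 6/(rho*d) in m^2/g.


SSA = 6 / (3.3 * 43.7) = 0.042 m^2/g

0.042


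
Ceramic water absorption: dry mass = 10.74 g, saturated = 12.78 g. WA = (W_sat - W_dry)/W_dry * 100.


WA = (12.78 - 10.74) / 10.74 * 100 = 18.99%

18.99


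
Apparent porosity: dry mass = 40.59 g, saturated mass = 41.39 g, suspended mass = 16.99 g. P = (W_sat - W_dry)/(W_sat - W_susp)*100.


P = (41.39 - 40.59) / (41.39 - 16.99) * 100 = 0.8 / 24.4 * 100 = 3.3%

3.3


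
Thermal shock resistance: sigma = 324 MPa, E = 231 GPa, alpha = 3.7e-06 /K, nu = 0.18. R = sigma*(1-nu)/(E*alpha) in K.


R = 324*(1-0.18)/(231*1000*3.7e-06) = 311 K

311


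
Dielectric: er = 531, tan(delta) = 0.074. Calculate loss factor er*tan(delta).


Loss = 531 * 0.074 = 39.294

39.294


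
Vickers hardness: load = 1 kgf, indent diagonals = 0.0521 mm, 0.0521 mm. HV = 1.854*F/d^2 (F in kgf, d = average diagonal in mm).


d_avg = (0.0521+0.0521)/2 = 0.0521 mm
HV = 1.854*1/0.0521^2 = 683

683


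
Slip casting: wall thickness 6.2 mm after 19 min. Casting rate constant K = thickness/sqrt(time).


K = 6.2 / sqrt(19) = 6.2 / 4.3589 = 1.422 mm/min^0.5

1.422


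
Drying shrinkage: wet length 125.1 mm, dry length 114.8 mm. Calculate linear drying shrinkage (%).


DS = (125.1 - 114.8) / 125.1 * 100 = 8.23%

8.23


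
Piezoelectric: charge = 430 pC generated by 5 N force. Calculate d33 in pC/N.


d33 = 430 / 5 = 86.0 pC/N

86.0


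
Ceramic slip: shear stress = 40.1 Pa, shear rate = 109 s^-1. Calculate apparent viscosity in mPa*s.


eta = tau/gamma * 1000 = 40.1/109 * 1000 = 367.9 mPa*s

367.9


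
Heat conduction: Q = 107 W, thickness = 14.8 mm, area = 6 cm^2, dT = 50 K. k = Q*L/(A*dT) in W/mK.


k = 107*14.8/1000/(6/10000*50) = 52.79 W/mK

52.79


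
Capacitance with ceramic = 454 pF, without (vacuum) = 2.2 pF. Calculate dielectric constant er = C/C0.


er = 454 / 2.2 = 206.36

206.36


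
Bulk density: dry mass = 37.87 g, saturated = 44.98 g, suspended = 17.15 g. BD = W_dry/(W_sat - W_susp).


BD = 37.87 / (44.98 - 17.15) = 37.87 / 27.83 = 1.361 g/cm^3

1.361


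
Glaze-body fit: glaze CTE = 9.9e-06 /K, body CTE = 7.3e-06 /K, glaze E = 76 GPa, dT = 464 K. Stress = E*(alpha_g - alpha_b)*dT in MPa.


Stress = 76*1000*(9.9e-06 - 7.3e-06)*464 = 91.7 MPa

91.7


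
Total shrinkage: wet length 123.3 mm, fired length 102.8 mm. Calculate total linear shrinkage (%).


TS = (123.3 - 102.8) / 123.3 * 100 = 16.63%

16.63


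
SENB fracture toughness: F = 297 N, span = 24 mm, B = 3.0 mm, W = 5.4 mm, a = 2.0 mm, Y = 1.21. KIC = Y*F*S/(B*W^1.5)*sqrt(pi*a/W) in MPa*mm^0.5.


KIC = 1.21*297*24/(3.0*5.4^1.5)*sqrt(pi*2.0/5.4) = 247.13

247.13


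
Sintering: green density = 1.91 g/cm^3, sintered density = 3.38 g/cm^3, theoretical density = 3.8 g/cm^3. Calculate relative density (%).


Relative = 3.38 / 3.8 * 100 = 88.9%

88.9


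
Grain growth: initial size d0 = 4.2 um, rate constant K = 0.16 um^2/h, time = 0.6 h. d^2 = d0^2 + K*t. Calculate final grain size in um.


d^2 = 4.2^2 + 0.16*0.6 = 17.736
d = sqrt(17.736) = 4.21 um

4.21


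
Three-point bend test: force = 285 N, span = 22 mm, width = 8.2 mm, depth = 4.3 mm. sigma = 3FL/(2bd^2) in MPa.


sigma = 3*285*22/(2*8.2*4.3^2) = 62.0 MPa

62.0


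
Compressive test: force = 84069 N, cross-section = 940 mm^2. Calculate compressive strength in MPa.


CS = 84069 / 940 = 89.4 MPa

89.4


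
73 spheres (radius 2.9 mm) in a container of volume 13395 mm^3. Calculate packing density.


V_sphere = 4/3*pi*2.9^3 = 102.1604 mm^3
Total V = 73*102.1604 = 7457.7092 mm^3
PD = 7457.7092 / 13395 = 0.557

0.557


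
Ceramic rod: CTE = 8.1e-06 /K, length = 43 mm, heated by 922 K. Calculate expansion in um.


dL = 8.1e-06 * 43 * 922 * 1000 = 321.133 um

321.133


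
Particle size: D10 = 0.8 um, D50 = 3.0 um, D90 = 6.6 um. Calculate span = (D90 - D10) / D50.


Span = (6.6 - 0.8) / 3.0 = 5.8 / 3.0 = 1.933

1.933


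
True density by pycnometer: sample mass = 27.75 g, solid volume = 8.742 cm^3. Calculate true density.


TD = 27.75 / 8.742 = 3.174 g/cm^3

3.174


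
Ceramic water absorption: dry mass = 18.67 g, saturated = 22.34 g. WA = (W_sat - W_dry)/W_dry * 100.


WA = (22.34 - 18.67) / 18.67 * 100 = 19.66%

19.66


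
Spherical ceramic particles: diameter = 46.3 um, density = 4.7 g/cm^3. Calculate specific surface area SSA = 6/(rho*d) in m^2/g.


SSA = 6 / (4.7 * 46.3) = 0.028 m^2/g

0.028


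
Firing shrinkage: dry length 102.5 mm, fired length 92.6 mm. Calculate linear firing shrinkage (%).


FS = (102.5 - 92.6) / 102.5 * 100 = 9.66%

9.66


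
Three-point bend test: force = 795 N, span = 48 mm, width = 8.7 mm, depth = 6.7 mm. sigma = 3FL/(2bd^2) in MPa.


sigma = 3*795*48/(2*8.7*6.7^2) = 146.6 MPa

146.6


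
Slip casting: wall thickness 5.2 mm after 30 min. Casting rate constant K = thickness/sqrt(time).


K = 5.2 / sqrt(30) = 5.2 / 5.4772 = 0.949 mm/min^0.5

0.949


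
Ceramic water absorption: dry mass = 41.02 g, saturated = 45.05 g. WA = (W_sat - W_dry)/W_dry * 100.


WA = (45.05 - 41.02) / 41.02 * 100 = 9.82%

9.82


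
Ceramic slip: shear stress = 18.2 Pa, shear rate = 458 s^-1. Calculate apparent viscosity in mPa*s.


eta = tau/gamma * 1000 = 18.2/458 * 1000 = 39.7 mPa*s

39.7


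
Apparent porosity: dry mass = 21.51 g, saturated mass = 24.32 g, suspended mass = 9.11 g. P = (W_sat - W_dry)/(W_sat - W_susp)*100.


P = (24.32 - 21.51) / (24.32 - 9.11) * 100 = 2.81 / 15.21 * 100 = 18.5%

18.5


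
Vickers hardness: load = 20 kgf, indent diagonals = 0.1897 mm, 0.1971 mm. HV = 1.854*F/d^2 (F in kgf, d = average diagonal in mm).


d_avg = (0.1897+0.1971)/2 = 0.1934 mm
HV = 1.854*20/0.1934^2 = 991

991


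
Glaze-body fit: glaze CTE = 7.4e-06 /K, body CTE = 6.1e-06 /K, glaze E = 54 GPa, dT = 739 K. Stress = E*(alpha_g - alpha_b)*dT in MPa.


Stress = 54*1000*(7.4e-06 - 6.1e-06)*739 = 51.9 MPa

51.9


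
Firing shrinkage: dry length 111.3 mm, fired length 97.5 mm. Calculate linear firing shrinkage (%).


FS = (111.3 - 97.5) / 111.3 * 100 = 12.4%

12.4


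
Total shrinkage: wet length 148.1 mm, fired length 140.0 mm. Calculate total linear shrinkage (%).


TS = (148.1 - 140.0) / 148.1 * 100 = 5.47%

5.47


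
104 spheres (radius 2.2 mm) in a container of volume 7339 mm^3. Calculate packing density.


V_sphere = 4/3*pi*2.2^3 = 44.6022 mm^3
Total V = 104*44.6022 = 4638.6288 mm^3
PD = 4638.6288 / 7339 = 0.632

0.632


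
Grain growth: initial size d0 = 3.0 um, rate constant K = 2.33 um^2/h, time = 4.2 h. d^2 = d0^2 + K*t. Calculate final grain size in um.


d^2 = 3.0^2 + 2.33*4.2 = 18.786
d = sqrt(18.786) = 4.33 um

4.33


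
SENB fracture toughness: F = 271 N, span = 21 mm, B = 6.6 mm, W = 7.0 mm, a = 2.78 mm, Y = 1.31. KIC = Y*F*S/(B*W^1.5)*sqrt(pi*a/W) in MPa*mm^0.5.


KIC = 1.31*271*21/(6.6*7.0^1.5)*sqrt(pi*2.78/7.0) = 68.13

68.13


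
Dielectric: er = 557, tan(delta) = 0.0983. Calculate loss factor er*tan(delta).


Loss = 557 * 0.0983 = 54.753

54.753


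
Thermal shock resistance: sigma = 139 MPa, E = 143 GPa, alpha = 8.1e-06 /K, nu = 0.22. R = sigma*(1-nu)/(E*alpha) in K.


R = 139*(1-0.22)/(143*1000*8.1e-06) = 94 K

94


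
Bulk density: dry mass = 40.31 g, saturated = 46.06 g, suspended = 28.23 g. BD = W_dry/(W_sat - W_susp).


BD = 40.31 / (46.06 - 28.23) = 40.31 / 17.83 = 2.261 g/cm^3

2.261


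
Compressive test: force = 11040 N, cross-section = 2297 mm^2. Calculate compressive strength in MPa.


CS = 11040 / 2297 = 4.8 MPa

4.8


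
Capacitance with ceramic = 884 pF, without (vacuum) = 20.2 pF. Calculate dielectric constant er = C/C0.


er = 884 / 20.2 = 43.76

43.76


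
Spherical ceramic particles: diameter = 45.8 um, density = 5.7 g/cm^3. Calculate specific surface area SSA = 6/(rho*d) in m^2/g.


SSA = 6 / (5.7 * 45.8) = 0.023 m^2/g

0.023


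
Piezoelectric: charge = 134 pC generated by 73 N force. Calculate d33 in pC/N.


d33 = 134 / 73 = 1.8 pC/N

1.8


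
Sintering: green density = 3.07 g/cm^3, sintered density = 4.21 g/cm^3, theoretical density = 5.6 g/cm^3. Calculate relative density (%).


Relative = 4.21 / 5.6 * 100 = 75.2%

75.2


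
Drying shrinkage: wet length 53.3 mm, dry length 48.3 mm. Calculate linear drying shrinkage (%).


DS = (53.3 - 48.3) / 53.3 * 100 = 9.38%

9.38


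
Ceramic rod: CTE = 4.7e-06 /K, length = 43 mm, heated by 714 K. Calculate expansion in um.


dL = 4.7e-06 * 43 * 714 * 1000 = 144.299 um

144.299


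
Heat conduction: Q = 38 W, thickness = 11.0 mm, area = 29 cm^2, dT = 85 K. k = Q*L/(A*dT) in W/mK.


k = 38*11.0/1000/(29/10000*85) = 1.7 W/mK

1.7


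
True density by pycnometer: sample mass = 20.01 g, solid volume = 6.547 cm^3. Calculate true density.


TD = 20.01 / 6.547 = 3.056 g/cm^3

3.056


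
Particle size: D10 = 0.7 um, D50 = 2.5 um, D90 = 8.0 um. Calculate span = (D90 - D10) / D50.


Span = (8.0 - 0.7) / 2.5 = 7.3 / 2.5 = 2.92

2.92


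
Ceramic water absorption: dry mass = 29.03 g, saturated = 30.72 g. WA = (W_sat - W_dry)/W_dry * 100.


WA = (30.72 - 29.03) / 29.03 * 100 = 5.82%

5.82


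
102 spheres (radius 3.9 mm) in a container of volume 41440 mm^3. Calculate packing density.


V_sphere = 4/3*pi*3.9^3 = 248.4748 mm^3
Total V = 102*248.4748 = 25344.4296 mm^3
PD = 25344.4296 / 41440 = 0.612

0.612


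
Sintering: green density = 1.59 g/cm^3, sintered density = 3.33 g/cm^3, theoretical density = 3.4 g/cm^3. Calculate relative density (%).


Relative = 3.33 / 3.4 * 100 = 97.9%

97.9


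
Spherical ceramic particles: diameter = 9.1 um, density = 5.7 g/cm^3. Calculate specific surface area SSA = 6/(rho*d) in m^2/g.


SSA = 6 / (5.7 * 9.1) = 0.116 m^2/g

0.116


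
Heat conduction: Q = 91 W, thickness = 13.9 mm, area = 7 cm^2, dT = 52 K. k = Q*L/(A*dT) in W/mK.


k = 91*13.9/1000/(7/10000*52) = 34.75 W/mK

34.75


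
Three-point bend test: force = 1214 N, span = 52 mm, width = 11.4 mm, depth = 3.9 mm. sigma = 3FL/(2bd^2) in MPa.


sigma = 3*1214*52/(2*11.4*3.9^2) = 546.1 MPa

546.1


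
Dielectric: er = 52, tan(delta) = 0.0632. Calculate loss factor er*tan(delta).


Loss = 52 * 0.0632 = 3.286

3.286


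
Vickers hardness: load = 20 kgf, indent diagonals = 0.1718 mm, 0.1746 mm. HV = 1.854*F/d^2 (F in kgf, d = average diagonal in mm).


d_avg = (0.1718+0.1746)/2 = 0.1732 mm
HV = 1.854*20/0.1732^2 = 1236

1236


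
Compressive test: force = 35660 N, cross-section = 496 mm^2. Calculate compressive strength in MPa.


CS = 35660 / 496 = 71.9 MPa

71.9


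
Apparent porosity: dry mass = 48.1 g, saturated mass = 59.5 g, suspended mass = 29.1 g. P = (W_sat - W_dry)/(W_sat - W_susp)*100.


P = (59.5 - 48.1) / (59.5 - 29.1) * 100 = 11.4 / 30.4 * 100 = 37.5%

37.5


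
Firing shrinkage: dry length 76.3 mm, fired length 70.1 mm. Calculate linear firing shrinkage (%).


FS = (76.3 - 70.1) / 76.3 * 100 = 8.13%

8.13


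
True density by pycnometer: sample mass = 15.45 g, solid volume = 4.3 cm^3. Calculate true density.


TD = 15.45 / 4.3 = 3.593 g/cm^3

3.593


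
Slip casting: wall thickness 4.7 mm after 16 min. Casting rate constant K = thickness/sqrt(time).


K = 4.7 / sqrt(16) = 4.7 / 4.0 = 1.175 mm/min^0.5

1.175


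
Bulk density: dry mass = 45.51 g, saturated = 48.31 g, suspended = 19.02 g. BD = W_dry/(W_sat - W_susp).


BD = 45.51 / (48.31 - 19.02) = 45.51 / 29.29 = 1.554 g/cm^3

1.554


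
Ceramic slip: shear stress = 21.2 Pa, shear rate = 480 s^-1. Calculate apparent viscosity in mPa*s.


eta = tau/gamma * 1000 = 21.2/480 * 1000 = 44.2 mPa*s

44.2


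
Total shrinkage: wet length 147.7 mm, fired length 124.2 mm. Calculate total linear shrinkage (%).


TS = (147.7 - 124.2) / 147.7 * 100 = 15.91%

15.91


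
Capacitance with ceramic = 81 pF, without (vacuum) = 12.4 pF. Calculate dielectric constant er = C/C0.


er = 81 / 12.4 = 6.53

6.53


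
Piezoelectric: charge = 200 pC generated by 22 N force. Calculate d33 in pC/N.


d33 = 200 / 22 = 9.1 pC/N

9.1


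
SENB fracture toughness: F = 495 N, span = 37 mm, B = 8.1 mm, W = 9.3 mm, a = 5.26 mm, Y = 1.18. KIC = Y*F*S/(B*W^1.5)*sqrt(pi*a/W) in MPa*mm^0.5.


KIC = 1.18*495*37/(8.1*9.3^1.5)*sqrt(pi*5.26/9.3) = 125.4

125.4


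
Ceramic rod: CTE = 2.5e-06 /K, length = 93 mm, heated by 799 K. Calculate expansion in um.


dL = 2.5e-06 * 93 * 799 * 1000 = 185.768 um

185.768


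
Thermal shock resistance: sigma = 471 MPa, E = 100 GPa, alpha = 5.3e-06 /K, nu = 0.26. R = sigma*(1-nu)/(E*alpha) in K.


R = 471*(1-0.26)/(100*1000*5.3e-06) = 658 K

658


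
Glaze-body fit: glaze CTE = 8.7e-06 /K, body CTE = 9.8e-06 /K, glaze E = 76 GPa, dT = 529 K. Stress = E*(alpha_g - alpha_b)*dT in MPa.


Stress = 76*1000*(8.7e-06 - 9.8e-06)*529 = -44.2 MPa

-44.2


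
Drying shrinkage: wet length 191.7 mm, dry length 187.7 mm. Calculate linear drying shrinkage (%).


DS = (191.7 - 187.7) / 191.7 * 100 = 2.09%

2.09


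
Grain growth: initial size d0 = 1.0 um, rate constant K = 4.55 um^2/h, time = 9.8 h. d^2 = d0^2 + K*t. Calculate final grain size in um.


d^2 = 1.0^2 + 4.55*9.8 = 45.59
d = sqrt(45.59) = 6.75 um

6.75


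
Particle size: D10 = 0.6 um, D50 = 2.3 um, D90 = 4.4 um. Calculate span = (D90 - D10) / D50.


Span = (4.4 - 0.6) / 2.3 = 3.8 / 2.3 = 1.652

1.652


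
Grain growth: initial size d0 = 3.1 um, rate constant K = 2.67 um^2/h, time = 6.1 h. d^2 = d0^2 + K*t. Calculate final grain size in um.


d^2 = 3.1^2 + 2.67*6.1 = 25.897
d = sqrt(25.897) = 5.09 um

5.09


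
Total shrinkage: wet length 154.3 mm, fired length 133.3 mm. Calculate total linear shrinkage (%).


TS = (154.3 - 133.3) / 154.3 * 100 = 13.61%

13.61


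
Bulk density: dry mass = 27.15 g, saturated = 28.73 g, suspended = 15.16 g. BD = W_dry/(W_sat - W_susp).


BD = 27.15 / (28.73 - 15.16) = 27.15 / 13.57 = 2.001 g/cm^3

2.001


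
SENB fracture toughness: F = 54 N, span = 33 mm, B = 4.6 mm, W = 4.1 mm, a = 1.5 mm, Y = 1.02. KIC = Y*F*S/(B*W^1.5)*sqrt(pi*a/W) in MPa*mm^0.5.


KIC = 1.02*54*33/(4.6*4.1^1.5)*sqrt(pi*1.5/4.1) = 51.03

51.03


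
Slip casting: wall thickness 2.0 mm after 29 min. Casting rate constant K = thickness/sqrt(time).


K = 2.0 / sqrt(29) = 2.0 / 5.3852 = 0.371 mm/min^0.5

0.371


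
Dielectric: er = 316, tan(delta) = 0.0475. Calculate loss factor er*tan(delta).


Loss = 316 * 0.0475 = 15.01

15.01


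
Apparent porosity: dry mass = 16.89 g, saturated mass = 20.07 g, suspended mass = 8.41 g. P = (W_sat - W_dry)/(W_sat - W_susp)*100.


P = (20.07 - 16.89) / (20.07 - 8.41) * 100 = 3.18 / 11.66 * 100 = 27.3%

27.3


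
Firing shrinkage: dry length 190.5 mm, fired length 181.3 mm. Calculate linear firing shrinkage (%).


FS = (190.5 - 181.3) / 190.5 * 100 = 4.83%

4.83


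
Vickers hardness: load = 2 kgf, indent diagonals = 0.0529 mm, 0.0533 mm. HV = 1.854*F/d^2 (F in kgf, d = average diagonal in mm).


d_avg = (0.0529+0.0533)/2 = 0.0531 mm
HV = 1.854*2/0.0531^2 = 1315

1315


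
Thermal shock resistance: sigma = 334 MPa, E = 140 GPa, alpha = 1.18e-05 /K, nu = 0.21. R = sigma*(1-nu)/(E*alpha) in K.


R = 334*(1-0.21)/(140*1000*1.18e-05) = 160 K

160


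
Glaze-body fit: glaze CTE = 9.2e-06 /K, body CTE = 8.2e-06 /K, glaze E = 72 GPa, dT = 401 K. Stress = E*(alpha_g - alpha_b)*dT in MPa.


Stress = 72*1000*(9.2e-06 - 8.2e-06)*401 = 28.9 MPa

28.9


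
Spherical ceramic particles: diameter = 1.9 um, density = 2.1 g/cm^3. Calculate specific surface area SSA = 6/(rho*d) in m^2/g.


SSA = 6 / (2.1 * 1.9) = 1.504 m^2/g

1.504


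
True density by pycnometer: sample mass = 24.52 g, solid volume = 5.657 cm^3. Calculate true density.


TD = 24.52 / 5.657 = 4.334 g/cm^3

4.334


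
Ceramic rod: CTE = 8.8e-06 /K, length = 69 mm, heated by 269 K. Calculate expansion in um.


dL = 8.8e-06 * 69 * 269 * 1000 = 163.337 um

163.337


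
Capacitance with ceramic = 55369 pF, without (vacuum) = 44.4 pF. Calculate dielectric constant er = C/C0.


er = 55369 / 44.4 = 1247.05

1247.05


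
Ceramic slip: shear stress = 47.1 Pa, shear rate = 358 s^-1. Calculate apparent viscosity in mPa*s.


eta = tau/gamma * 1000 = 47.1/358 * 1000 = 131.6 mPa*s

131.6


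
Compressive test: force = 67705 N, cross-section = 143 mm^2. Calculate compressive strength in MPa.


CS = 67705 / 143 = 473.5 MPa

473.5


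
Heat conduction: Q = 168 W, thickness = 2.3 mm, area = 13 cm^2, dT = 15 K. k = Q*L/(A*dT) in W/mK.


k = 168*2.3/1000/(13/10000*15) = 19.82 W/mK

19.82


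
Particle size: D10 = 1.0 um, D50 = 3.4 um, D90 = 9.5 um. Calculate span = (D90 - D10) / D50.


Span = (9.5 - 1.0) / 3.4 = 8.5 / 3.4 = 2.5

2.5


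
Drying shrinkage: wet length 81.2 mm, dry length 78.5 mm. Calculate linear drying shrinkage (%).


DS = (81.2 - 78.5) / 81.2 * 100 = 3.33%

3.33


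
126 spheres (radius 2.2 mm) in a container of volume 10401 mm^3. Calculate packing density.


V_sphere = 4/3*pi*2.2^3 = 44.6022 mm^3
Total V = 126*44.6022 = 5619.8772 mm^3
PD = 5619.8772 / 10401 = 0.54

0.54


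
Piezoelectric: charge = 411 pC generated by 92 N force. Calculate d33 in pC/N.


d33 = 411 / 92 = 4.5 pC/N

4.5


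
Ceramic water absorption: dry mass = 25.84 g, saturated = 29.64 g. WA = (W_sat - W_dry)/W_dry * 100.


WA = (29.64 - 25.84) / 25.84 * 100 = 14.71%

14.71


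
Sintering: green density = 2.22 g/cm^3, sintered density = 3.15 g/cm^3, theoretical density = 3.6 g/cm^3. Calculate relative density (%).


Relative = 3.15 / 3.6 * 100 = 87.5%

87.5


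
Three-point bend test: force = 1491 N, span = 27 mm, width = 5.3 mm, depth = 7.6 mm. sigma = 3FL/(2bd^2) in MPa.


sigma = 3*1491*27/(2*5.3*7.6^2) = 197.3 MPa

197.3


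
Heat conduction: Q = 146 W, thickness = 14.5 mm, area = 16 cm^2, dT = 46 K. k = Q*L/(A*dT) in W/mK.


k = 146*14.5/1000/(16/10000*46) = 28.76 W/mK

28.76


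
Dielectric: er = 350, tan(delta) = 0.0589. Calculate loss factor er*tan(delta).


Loss = 350 * 0.0589 = 20.615

20.615


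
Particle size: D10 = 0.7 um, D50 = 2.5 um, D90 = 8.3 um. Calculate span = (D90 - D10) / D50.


Span = (8.3 - 0.7) / 2.5 = 7.6 / 2.5 = 3.04

3.04


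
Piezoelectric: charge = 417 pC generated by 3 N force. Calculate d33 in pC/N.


d33 = 417 / 3 = 139.0 pC/N

139.0


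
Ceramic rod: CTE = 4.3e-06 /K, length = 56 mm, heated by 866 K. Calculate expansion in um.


dL = 4.3e-06 * 56 * 866 * 1000 = 208.533 um

208.533


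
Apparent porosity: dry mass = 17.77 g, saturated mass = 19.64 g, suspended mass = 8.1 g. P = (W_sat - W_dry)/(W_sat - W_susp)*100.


P = (19.64 - 17.77) / (19.64 - 8.1) * 100 = 1.87 / 11.54 * 100 = 16.2%

16.2


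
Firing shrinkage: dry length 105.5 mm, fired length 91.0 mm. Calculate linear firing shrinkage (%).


FS = (105.5 - 91.0) / 105.5 * 100 = 13.74%

13.74


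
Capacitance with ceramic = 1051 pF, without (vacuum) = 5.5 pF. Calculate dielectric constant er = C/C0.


er = 1051 / 5.5 = 191.09

191.09


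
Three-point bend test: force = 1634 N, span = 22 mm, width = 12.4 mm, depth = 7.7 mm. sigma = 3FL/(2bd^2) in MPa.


sigma = 3*1634*22/(2*12.4*7.7^2) = 73.3 MPa

73.3


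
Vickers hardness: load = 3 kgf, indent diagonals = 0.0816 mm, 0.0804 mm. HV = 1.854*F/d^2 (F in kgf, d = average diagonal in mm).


d_avg = (0.0816+0.0804)/2 = 0.081 mm
HV = 1.854*3/0.081^2 = 848

848


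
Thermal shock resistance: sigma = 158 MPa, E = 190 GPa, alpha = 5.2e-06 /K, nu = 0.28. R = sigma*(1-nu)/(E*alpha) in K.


R = 158*(1-0.28)/(190*1000*5.2e-06) = 115 K

115


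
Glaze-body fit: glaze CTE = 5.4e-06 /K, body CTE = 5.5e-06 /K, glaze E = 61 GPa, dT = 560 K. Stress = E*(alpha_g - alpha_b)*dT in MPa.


Stress = 61*1000*(5.4e-06 - 5.5e-06)*560 = -3.4 MPa

-3.4


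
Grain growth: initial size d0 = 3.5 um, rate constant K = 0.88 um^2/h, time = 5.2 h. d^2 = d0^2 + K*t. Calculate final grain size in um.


d^2 = 3.5^2 + 0.88*5.2 = 16.826
d = sqrt(16.826) = 4.1 um

4.1


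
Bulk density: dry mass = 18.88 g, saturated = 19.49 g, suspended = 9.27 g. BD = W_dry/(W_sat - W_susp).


BD = 18.88 / (19.49 - 9.27) = 18.88 / 10.22 = 1.847 g/cm^3

1.847


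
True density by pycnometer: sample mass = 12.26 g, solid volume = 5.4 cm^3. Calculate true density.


TD = 12.26 / 5.4 = 2.27 g/cm^3

2.27


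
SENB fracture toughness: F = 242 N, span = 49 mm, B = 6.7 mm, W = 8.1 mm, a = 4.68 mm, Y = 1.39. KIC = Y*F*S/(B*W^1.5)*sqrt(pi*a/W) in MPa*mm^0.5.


KIC = 1.39*242*49/(6.7*8.1^1.5)*sqrt(pi*4.68/8.1) = 143.77

143.77


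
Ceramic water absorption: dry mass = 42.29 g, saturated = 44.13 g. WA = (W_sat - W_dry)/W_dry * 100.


WA = (44.13 - 42.29) / 42.29 * 100 = 4.35%

4.35


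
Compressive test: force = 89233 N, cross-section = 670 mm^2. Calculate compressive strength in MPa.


CS = 89233 / 670 = 133.2 MPa

133.2


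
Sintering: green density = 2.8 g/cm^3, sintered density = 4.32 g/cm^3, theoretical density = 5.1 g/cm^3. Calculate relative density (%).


Relative = 4.32 / 5.1 * 100 = 84.7%

84.7


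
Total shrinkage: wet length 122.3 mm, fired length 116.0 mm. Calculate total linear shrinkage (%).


TS = (122.3 - 116.0) / 122.3 * 100 = 5.15%

5.15


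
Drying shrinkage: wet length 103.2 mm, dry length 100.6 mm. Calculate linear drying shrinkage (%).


DS = (103.2 - 100.6) / 103.2 * 100 = 2.52%

2.52


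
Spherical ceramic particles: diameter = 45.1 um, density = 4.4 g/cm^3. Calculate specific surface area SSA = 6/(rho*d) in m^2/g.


SSA = 6 / (4.4 * 45.1) = 0.03 m^2/g

0.03


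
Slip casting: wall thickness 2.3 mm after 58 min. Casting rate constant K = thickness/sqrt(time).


K = 2.3 / sqrt(58) = 2.3 / 7.6158 = 0.302 mm/min^0.5

0.302


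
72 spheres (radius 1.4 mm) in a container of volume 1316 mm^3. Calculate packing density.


V_sphere = 4/3*pi*1.4^3 = 11.494 mm^3
Total V = 72*11.494 = 827.568 mm^3
PD = 827.568 / 1316 = 0.629

0.629


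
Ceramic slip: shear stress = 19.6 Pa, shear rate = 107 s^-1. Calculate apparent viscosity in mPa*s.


eta = tau/gamma * 1000 = 19.6/107 * 1000 = 183.2 mPa*s

183.2


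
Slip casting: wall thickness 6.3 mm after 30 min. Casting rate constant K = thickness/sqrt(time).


K = 6.3 / sqrt(30) = 6.3 / 5.4772 = 1.15 mm/min^0.5

1.15


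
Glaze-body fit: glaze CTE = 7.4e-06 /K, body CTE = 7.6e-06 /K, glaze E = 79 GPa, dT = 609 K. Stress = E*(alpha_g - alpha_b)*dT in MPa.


Stress = 79*1000*(7.4e-06 - 7.6e-06)*609 = -9.6 MPa

-9.6


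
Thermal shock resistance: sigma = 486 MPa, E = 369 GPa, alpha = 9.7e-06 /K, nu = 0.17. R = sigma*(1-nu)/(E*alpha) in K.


R = 486*(1-0.17)/(369*1000*9.7e-06) = 113 K

113


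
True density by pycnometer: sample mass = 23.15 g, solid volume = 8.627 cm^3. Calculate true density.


TD = 23.15 / 8.627 = 2.683 g/cm^3

2.683


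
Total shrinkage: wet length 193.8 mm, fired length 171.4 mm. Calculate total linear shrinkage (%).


TS = (193.8 - 171.4) / 193.8 * 100 = 11.56%

11.56


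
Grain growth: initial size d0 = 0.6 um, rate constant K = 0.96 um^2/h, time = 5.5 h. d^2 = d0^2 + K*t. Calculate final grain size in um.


d^2 = 0.6^2 + 0.96*5.5 = 5.64
d = sqrt(5.64) = 2.37 um

2.37


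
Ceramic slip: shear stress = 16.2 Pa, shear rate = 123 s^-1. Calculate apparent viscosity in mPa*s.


eta = tau/gamma * 1000 = 16.2/123 * 1000 = 131.7 mPa*s

131.7


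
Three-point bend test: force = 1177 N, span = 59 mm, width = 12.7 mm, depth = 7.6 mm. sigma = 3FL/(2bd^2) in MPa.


sigma = 3*1177*59/(2*12.7*7.6^2) = 142.0 MPa

142.0


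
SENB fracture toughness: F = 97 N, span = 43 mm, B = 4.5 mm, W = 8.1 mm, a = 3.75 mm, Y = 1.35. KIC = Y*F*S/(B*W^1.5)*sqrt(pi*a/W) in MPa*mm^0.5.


KIC = 1.35*97*43/(4.5*8.1^1.5)*sqrt(pi*3.75/8.1) = 65.46

65.46


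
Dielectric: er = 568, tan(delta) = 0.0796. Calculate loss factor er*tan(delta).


Loss = 568 * 0.0796 = 45.213

45.213


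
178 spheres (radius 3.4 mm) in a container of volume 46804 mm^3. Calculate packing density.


V_sphere = 4/3*pi*3.4^3 = 164.6362 mm^3
Total V = 178*164.6362 = 29305.2436 mm^3
PD = 29305.2436 / 46804 = 0.626

0.626


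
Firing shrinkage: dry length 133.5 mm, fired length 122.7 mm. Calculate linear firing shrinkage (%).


FS = (133.5 - 122.7) / 133.5 * 100 = 8.09%

8.09


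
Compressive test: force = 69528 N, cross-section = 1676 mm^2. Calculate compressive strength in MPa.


CS = 69528 / 1676 = 41.5 MPa

41.5


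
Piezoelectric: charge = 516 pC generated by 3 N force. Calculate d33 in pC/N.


d33 = 516 / 3 = 172.0 pC/N

172.0


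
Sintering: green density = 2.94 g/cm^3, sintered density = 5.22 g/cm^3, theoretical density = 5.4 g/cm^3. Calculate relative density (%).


Relative = 5.22 / 5.4 * 100 = 96.7%

96.7


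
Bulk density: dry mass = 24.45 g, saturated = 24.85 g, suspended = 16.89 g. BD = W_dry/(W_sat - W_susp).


BD = 24.45 / (24.85 - 16.89) = 24.45 / 7.96 = 3.072 g/cm^3

3.072


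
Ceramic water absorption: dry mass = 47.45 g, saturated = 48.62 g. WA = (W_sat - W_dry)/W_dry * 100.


WA = (48.62 - 47.45) / 47.45 * 100 = 2.47%

2.47


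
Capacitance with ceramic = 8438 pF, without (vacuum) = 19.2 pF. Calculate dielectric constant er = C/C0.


er = 8438 / 19.2 = 439.48

439.48


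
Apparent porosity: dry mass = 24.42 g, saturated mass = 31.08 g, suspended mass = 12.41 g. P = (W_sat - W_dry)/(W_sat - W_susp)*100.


P = (31.08 - 24.42) / (31.08 - 12.41) * 100 = 6.66 / 18.67 * 100 = 35.7%

35.7


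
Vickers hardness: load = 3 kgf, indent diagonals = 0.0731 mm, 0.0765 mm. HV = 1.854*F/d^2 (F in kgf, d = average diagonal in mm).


d_avg = (0.0731+0.0765)/2 = 0.0748 mm
HV = 1.854*3/0.0748^2 = 994

994


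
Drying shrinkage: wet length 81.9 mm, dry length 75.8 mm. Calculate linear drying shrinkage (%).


DS = (81.9 - 75.8) / 81.9 * 100 = 7.45%

7.45


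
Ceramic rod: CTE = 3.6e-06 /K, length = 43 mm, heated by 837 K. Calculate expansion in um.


dL = 3.6e-06 * 43 * 837 * 1000 = 129.568 um

129.568


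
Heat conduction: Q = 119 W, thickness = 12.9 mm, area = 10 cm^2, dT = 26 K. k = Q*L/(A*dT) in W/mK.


k = 119*12.9/1000/(10/10000*26) = 59.04 W/mK

59.04


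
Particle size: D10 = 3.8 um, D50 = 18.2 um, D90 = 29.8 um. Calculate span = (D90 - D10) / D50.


Span = (29.8 - 3.8) / 18.2 = 26.0 / 18.2 = 1.429

1.429


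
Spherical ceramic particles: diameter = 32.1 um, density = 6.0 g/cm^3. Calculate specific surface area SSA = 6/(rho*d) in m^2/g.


SSA = 6 / (6.0 * 32.1) = 0.031 m^2/g

0.031


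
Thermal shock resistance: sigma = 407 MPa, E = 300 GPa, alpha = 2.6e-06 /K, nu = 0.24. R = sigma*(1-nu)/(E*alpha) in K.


R = 407*(1-0.24)/(300*1000*2.6e-06) = 397 K

397


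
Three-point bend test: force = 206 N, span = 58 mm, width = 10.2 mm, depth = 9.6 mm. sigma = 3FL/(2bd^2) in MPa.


sigma = 3*206*58/(2*10.2*9.6^2) = 19.1 MPa

19.1


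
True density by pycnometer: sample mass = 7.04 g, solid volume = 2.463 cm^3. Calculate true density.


TD = 7.04 / 2.463 = 2.858 g/cm^3

2.858


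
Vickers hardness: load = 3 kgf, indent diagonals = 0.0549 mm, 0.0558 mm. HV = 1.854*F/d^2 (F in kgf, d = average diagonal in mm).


d_avg = (0.0549+0.0558)/2 = 0.05535 mm
HV = 1.854*3/0.05535^2 = 1815

1815


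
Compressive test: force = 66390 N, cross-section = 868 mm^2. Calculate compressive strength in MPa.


CS = 66390 / 868 = 76.5 MPa

76.5


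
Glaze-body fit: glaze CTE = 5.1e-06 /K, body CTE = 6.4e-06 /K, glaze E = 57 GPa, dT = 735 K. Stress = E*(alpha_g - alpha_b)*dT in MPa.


Stress = 57*1000*(5.1e-06 - 6.4e-06)*735 = -54.5 MPa

-54.5


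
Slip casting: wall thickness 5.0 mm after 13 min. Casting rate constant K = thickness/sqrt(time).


K = 5.0 / sqrt(13) = 5.0 / 3.6056 = 1.387 mm/min^0.5

1.387


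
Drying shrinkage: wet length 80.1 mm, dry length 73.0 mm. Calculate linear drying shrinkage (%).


DS = (80.1 - 73.0) / 80.1 * 100 = 8.86%

8.86


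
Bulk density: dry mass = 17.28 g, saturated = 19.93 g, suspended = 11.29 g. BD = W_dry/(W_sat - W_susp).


BD = 17.28 / (19.93 - 11.29) = 17.28 / 8.64 = 2.0 g/cm^3

2.0


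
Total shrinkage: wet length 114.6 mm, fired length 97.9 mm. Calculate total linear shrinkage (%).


TS = (114.6 - 97.9) / 114.6 * 100 = 14.57%

14.57


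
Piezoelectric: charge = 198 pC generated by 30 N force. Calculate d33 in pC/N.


d33 = 198 / 30 = 6.6 pC/N

6.6


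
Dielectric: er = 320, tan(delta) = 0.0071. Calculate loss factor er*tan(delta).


Loss = 320 * 0.0071 = 2.272

2.272


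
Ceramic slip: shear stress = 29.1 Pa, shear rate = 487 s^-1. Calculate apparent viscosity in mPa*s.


eta = tau/gamma * 1000 = 29.1/487 * 1000 = 59.8 mPa*s

59.8


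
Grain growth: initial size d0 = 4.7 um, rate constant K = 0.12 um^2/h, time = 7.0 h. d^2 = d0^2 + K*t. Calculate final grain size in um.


d^2 = 4.7^2 + 0.12*7.0 = 22.93
d = sqrt(22.93) = 4.79 um

4.79


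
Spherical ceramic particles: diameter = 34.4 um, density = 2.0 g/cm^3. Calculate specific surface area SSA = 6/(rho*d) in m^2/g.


SSA = 6 / (2.0 * 34.4) = 0.087 m^2/g

0.087


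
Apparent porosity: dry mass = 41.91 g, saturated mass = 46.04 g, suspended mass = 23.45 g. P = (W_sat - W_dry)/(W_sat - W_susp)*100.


P = (46.04 - 41.91) / (46.04 - 23.45) * 100 = 4.13 / 22.59 * 100 = 18.3%

18.3


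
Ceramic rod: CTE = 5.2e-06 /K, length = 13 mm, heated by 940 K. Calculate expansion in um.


dL = 5.2e-06 * 13 * 940 * 1000 = 63.544 um

63.544


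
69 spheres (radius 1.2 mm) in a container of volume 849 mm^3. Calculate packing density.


V_sphere = 4/3*pi*1.2^3 = 7.2382 mm^3
Total V = 69*7.2382 = 499.4358 mm^3
PD = 499.4358 / 849 = 0.588

0.588


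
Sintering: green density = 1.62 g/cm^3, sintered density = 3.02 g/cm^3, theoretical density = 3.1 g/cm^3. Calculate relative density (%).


Relative = 3.02 / 3.1 * 100 = 97.4%

97.4


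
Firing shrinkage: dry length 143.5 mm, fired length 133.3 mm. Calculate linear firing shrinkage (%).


FS = (143.5 - 133.3) / 143.5 * 100 = 7.11%

7.11


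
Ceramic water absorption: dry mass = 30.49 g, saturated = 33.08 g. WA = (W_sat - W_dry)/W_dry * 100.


WA = (33.08 - 30.49) / 30.49 * 100 = 8.49%

8.49


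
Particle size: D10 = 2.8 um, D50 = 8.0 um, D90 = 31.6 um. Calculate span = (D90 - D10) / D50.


Span = (31.6 - 2.8) / 8.0 = 28.8 / 8.0 = 3.6

3.6


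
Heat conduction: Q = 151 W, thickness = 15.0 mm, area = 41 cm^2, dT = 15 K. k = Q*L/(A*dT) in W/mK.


k = 151*15.0/1000/(41/10000*15) = 36.83 W/mK

36.83


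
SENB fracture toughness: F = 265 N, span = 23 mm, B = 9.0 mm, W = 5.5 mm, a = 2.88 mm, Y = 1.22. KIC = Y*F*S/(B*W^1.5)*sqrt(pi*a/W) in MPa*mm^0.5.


KIC = 1.22*265*23/(9.0*5.5^1.5)*sqrt(pi*2.88/5.5) = 82.16

82.16


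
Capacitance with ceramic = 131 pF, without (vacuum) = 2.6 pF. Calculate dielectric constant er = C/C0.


er = 131 / 2.6 = 50.38

50.38


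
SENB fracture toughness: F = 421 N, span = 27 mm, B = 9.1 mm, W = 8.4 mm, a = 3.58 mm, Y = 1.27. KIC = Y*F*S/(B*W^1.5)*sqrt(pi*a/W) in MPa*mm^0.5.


KIC = 1.27*421*27/(9.1*8.4^1.5)*sqrt(pi*3.58/8.4) = 75.4

75.4


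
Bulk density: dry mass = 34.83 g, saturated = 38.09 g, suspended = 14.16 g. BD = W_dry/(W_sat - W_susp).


BD = 34.83 / (38.09 - 14.16) = 34.83 / 23.93 = 1.455 g/cm^3

1.455


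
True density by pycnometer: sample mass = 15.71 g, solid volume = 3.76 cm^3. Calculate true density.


TD = 15.71 / 3.76 = 4.178 g/cm^3

4.178


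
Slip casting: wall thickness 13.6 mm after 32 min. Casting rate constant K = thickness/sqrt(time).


K = 13.6 / sqrt(32) = 13.6 / 5.6569 = 2.404 mm/min^0.5

2.404


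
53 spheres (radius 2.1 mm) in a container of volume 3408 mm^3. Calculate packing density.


V_sphere = 4/3*pi*2.1^3 = 38.7924 mm^3
Total V = 53*38.7924 = 2055.9972 mm^3
PD = 2055.9972 / 3408 = 0.603

0.603


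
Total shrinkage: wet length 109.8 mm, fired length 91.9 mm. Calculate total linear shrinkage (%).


TS = (109.8 - 91.9) / 109.8 * 100 = 16.3%

16.3


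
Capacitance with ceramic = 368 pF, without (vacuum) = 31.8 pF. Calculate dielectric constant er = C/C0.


er = 368 / 31.8 = 11.57

11.57


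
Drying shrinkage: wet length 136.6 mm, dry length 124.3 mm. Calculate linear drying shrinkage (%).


DS = (136.6 - 124.3) / 136.6 * 100 = 9.0%

9.0


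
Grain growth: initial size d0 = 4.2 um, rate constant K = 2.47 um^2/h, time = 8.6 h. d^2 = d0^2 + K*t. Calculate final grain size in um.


d^2 = 4.2^2 + 2.47*8.6 = 38.882
d = sqrt(38.882) = 6.24 um

6.24


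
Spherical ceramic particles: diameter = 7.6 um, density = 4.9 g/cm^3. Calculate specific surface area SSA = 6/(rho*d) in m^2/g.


SSA = 6 / (4.9 * 7.6) = 0.161 m^2/g

0.161


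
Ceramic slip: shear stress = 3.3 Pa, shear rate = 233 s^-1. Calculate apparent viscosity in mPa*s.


eta = tau/gamma * 1000 = 3.3/233 * 1000 = 14.2 mPa*s

14.2


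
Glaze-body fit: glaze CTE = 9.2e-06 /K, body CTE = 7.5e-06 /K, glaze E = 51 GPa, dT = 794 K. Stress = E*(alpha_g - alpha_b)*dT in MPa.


Stress = 51*1000*(9.2e-06 - 7.5e-06)*794 = 68.8 MPa

68.8


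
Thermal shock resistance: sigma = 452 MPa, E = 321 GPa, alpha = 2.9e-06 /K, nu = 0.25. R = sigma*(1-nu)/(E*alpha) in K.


R = 452*(1-0.25)/(321*1000*2.9e-06) = 364 K

364


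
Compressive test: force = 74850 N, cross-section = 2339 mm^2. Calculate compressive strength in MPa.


CS = 74850 / 2339 = 32.0 MPa

32.0


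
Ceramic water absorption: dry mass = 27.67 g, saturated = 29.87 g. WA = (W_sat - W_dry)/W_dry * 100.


WA = (29.87 - 27.67) / 27.67 * 100 = 7.95%

7.95


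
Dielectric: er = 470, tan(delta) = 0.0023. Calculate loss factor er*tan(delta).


Loss = 470 * 0.0023 = 1.081

1.081


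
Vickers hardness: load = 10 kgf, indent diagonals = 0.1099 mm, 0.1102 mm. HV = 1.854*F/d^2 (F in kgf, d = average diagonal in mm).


d_avg = (0.1099+0.1102)/2 = 0.11005 mm
HV = 1.854*10/0.11005^2 = 1531

1531


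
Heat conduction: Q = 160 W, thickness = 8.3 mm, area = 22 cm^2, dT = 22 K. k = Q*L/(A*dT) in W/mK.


k = 160*8.3/1000/(22/10000*22) = 27.44 W/mK

27.44


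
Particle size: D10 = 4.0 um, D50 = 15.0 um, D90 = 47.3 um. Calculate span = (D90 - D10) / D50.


Span = (47.3 - 4.0) / 15.0 = 43.3 / 15.0 = 2.887

2.887


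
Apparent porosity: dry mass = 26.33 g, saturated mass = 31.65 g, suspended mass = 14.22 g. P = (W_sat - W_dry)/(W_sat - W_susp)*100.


P = (31.65 - 26.33) / (31.65 - 14.22) * 100 = 5.32 / 17.43 * 100 = 30.5%

30.5


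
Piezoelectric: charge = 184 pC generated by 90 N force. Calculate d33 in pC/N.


d33 = 184 / 90 = 2.0 pC/N

2.0


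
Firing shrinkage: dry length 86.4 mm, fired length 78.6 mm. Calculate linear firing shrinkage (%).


FS = (86.4 - 78.6) / 86.4 * 100 = 9.03%

9.03


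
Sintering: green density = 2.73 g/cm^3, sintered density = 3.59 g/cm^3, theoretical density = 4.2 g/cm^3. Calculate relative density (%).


Relative = 3.59 / 4.2 * 100 = 85.5%

85.5


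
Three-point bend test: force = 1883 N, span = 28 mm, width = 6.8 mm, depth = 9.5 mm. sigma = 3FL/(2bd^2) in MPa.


sigma = 3*1883*28/(2*6.8*9.5^2) = 128.9 MPa

128.9


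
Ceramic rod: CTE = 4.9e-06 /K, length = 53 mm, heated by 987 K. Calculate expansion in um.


dL = 4.9e-06 * 53 * 987 * 1000 = 256.324 um

256.324


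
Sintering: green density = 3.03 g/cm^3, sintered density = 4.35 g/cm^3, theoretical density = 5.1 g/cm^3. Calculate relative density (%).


Relative = 4.35 / 5.1 * 100 = 85.3%

85.3


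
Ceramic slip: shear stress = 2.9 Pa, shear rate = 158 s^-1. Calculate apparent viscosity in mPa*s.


eta = tau/gamma * 1000 = 2.9/158 * 1000 = 18.4 mPa*s

18.4


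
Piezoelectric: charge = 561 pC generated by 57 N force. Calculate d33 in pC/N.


d33 = 561 / 57 = 9.8 pC/N

9.8


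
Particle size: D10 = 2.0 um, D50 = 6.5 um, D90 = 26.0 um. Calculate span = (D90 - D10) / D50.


Span = (26.0 - 2.0) / 6.5 = 24.0 / 6.5 = 3.692

3.692


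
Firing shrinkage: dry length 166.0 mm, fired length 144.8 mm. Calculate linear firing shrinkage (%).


FS = (166.0 - 144.8) / 166.0 * 100 = 12.77%

12.77


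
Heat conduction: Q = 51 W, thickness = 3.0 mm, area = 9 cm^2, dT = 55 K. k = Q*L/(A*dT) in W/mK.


k = 51*3.0/1000/(9/10000*55) = 3.09 W/mK

3.09


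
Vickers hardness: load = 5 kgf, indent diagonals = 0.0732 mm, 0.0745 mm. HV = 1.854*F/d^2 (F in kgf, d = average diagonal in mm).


d_avg = (0.0732+0.0745)/2 = 0.07385 mm
HV = 1.854*5/0.07385^2 = 1700

1700


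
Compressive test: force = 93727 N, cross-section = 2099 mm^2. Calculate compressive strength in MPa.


CS = 93727 / 2099 = 44.7 MPa

44.7


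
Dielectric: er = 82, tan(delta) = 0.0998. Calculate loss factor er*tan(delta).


Loss = 82 * 0.0998 = 8.184

8.184


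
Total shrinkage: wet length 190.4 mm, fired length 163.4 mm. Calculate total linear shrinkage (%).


TS = (190.4 - 163.4) / 190.4 * 100 = 14.18%

14.18


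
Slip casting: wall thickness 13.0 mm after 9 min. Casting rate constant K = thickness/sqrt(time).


K = 13.0 / sqrt(9) = 13.0 / 3.0 = 4.333 mm/min^0.5

4.333


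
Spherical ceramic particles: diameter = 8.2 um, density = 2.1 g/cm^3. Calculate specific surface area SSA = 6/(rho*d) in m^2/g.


SSA = 6 / (2.1 * 8.2) = 0.348 m^2/g

0.348


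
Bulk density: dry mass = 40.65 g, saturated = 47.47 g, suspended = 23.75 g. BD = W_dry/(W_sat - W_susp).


BD = 40.65 / (47.47 - 23.75) = 40.65 / 23.72 = 1.714 g/cm^3

1.714


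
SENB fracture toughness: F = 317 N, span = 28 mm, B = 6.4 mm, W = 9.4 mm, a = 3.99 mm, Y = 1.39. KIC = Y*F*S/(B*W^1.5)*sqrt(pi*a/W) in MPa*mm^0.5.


KIC = 1.39*317*28/(6.4*9.4^1.5)*sqrt(pi*3.99/9.4) = 77.24

77.24


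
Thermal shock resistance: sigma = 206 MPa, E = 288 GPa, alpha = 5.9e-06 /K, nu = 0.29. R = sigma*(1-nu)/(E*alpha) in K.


R = 206*(1-0.29)/(288*1000*5.9e-06) = 86 K

86


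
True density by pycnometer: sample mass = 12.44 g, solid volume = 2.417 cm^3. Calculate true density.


TD = 12.44 / 2.417 = 5.147 g/cm^3

5.147


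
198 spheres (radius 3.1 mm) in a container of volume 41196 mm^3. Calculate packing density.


V_sphere = 4/3*pi*3.1^3 = 124.7882 mm^3
Total V = 198*124.7882 = 24708.0636 mm^3
PD = 24708.0636 / 41196 = 0.6

0.6


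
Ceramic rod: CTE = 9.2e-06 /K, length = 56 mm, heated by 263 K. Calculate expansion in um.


dL = 9.2e-06 * 56 * 263 * 1000 = 135.498 um

135.498


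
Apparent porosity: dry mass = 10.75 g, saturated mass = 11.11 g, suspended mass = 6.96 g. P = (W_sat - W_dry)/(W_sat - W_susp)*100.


P = (11.11 - 10.75) / (11.11 - 6.96) * 100 = 0.36 / 4.15 * 100 = 8.7%

8.7
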